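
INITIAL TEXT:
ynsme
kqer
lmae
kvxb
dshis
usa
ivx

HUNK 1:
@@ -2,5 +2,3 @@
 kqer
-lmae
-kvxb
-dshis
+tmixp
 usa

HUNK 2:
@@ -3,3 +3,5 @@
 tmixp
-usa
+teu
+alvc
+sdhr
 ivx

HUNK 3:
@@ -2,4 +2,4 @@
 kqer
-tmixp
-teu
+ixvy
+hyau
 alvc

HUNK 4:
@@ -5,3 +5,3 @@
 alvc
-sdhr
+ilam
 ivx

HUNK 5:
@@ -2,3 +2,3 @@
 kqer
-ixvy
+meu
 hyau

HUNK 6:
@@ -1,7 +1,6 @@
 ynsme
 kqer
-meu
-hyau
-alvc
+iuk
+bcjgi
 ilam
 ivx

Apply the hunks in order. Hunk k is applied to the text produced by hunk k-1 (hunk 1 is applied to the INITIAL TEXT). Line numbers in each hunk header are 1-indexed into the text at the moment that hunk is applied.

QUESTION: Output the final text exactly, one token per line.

Hunk 1: at line 2 remove [lmae,kvxb,dshis] add [tmixp] -> 5 lines: ynsme kqer tmixp usa ivx
Hunk 2: at line 3 remove [usa] add [teu,alvc,sdhr] -> 7 lines: ynsme kqer tmixp teu alvc sdhr ivx
Hunk 3: at line 2 remove [tmixp,teu] add [ixvy,hyau] -> 7 lines: ynsme kqer ixvy hyau alvc sdhr ivx
Hunk 4: at line 5 remove [sdhr] add [ilam] -> 7 lines: ynsme kqer ixvy hyau alvc ilam ivx
Hunk 5: at line 2 remove [ixvy] add [meu] -> 7 lines: ynsme kqer meu hyau alvc ilam ivx
Hunk 6: at line 1 remove [meu,hyau,alvc] add [iuk,bcjgi] -> 6 lines: ynsme kqer iuk bcjgi ilam ivx

Answer: ynsme
kqer
iuk
bcjgi
ilam
ivx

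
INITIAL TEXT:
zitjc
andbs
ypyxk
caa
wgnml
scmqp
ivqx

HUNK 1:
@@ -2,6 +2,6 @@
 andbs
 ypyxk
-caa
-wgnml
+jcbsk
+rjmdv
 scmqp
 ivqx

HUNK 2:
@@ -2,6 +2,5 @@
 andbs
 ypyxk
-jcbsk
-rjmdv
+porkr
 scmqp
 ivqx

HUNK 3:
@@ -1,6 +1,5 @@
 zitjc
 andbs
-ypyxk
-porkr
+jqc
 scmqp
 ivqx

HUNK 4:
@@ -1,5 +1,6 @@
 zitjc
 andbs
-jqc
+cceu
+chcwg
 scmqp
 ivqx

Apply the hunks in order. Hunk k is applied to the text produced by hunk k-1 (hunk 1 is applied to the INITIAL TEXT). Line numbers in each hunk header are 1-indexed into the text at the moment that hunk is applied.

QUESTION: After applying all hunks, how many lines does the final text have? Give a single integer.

Hunk 1: at line 2 remove [caa,wgnml] add [jcbsk,rjmdv] -> 7 lines: zitjc andbs ypyxk jcbsk rjmdv scmqp ivqx
Hunk 2: at line 2 remove [jcbsk,rjmdv] add [porkr] -> 6 lines: zitjc andbs ypyxk porkr scmqp ivqx
Hunk 3: at line 1 remove [ypyxk,porkr] add [jqc] -> 5 lines: zitjc andbs jqc scmqp ivqx
Hunk 4: at line 1 remove [jqc] add [cceu,chcwg] -> 6 lines: zitjc andbs cceu chcwg scmqp ivqx
Final line count: 6

Answer: 6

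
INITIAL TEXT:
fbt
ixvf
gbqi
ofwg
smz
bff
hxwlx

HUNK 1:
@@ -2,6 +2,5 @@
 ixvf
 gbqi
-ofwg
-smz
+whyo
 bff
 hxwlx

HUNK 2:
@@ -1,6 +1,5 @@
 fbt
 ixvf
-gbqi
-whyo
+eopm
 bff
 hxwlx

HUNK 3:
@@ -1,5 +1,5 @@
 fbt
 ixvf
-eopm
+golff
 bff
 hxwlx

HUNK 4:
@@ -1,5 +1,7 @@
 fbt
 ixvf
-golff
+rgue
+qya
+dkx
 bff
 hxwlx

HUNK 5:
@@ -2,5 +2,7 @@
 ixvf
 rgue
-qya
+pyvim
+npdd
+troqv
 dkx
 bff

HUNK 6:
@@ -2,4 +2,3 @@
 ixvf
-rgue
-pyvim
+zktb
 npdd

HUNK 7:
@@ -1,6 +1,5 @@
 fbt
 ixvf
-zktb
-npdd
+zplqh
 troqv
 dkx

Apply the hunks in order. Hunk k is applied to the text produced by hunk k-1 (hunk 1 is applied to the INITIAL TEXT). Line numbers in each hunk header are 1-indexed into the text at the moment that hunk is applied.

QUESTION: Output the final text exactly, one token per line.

Hunk 1: at line 2 remove [ofwg,smz] add [whyo] -> 6 lines: fbt ixvf gbqi whyo bff hxwlx
Hunk 2: at line 1 remove [gbqi,whyo] add [eopm] -> 5 lines: fbt ixvf eopm bff hxwlx
Hunk 3: at line 1 remove [eopm] add [golff] -> 5 lines: fbt ixvf golff bff hxwlx
Hunk 4: at line 1 remove [golff] add [rgue,qya,dkx] -> 7 lines: fbt ixvf rgue qya dkx bff hxwlx
Hunk 5: at line 2 remove [qya] add [pyvim,npdd,troqv] -> 9 lines: fbt ixvf rgue pyvim npdd troqv dkx bff hxwlx
Hunk 6: at line 2 remove [rgue,pyvim] add [zktb] -> 8 lines: fbt ixvf zktb npdd troqv dkx bff hxwlx
Hunk 7: at line 1 remove [zktb,npdd] add [zplqh] -> 7 lines: fbt ixvf zplqh troqv dkx bff hxwlx

Answer: fbt
ixvf
zplqh
troqv
dkx
bff
hxwlx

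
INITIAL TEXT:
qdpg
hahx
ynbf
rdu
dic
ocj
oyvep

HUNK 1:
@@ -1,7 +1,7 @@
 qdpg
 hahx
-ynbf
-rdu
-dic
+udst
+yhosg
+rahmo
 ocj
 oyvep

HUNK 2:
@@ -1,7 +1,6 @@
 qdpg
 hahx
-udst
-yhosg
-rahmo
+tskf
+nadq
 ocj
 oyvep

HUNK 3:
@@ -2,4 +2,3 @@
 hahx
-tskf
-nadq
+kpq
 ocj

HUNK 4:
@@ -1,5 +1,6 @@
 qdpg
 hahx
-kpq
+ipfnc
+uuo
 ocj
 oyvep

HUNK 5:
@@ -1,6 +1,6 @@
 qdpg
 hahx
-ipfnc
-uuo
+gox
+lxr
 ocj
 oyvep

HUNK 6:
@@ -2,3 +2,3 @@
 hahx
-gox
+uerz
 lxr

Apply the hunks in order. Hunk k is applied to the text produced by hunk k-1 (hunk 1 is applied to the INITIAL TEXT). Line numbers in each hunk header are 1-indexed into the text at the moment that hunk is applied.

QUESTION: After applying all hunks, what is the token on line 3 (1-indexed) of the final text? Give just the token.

Answer: uerz

Derivation:
Hunk 1: at line 1 remove [ynbf,rdu,dic] add [udst,yhosg,rahmo] -> 7 lines: qdpg hahx udst yhosg rahmo ocj oyvep
Hunk 2: at line 1 remove [udst,yhosg,rahmo] add [tskf,nadq] -> 6 lines: qdpg hahx tskf nadq ocj oyvep
Hunk 3: at line 2 remove [tskf,nadq] add [kpq] -> 5 lines: qdpg hahx kpq ocj oyvep
Hunk 4: at line 1 remove [kpq] add [ipfnc,uuo] -> 6 lines: qdpg hahx ipfnc uuo ocj oyvep
Hunk 5: at line 1 remove [ipfnc,uuo] add [gox,lxr] -> 6 lines: qdpg hahx gox lxr ocj oyvep
Hunk 6: at line 2 remove [gox] add [uerz] -> 6 lines: qdpg hahx uerz lxr ocj oyvep
Final line 3: uerz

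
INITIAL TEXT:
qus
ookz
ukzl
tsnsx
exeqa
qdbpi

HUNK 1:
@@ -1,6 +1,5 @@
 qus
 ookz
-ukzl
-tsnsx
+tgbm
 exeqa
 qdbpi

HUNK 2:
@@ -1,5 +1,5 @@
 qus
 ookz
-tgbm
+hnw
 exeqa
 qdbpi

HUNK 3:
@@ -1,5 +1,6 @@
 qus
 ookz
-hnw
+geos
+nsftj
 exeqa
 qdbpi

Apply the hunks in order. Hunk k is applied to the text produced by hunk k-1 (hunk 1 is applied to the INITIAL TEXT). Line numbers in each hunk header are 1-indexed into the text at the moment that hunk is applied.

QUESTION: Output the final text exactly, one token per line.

Answer: qus
ookz
geos
nsftj
exeqa
qdbpi

Derivation:
Hunk 1: at line 1 remove [ukzl,tsnsx] add [tgbm] -> 5 lines: qus ookz tgbm exeqa qdbpi
Hunk 2: at line 1 remove [tgbm] add [hnw] -> 5 lines: qus ookz hnw exeqa qdbpi
Hunk 3: at line 1 remove [hnw] add [geos,nsftj] -> 6 lines: qus ookz geos nsftj exeqa qdbpi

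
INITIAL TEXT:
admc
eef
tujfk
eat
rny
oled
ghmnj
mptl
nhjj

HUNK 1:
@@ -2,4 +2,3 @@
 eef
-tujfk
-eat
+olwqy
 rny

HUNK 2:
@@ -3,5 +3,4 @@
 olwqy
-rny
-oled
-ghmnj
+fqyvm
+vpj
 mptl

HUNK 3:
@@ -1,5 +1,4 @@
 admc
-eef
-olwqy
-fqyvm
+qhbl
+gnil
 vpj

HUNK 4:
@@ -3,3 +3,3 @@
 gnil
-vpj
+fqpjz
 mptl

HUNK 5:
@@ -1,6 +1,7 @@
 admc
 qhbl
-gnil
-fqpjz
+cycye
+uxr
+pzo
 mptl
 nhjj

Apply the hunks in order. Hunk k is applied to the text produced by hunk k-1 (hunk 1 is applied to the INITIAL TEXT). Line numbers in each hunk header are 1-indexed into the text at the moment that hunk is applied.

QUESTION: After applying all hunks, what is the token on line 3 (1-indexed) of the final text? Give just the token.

Answer: cycye

Derivation:
Hunk 1: at line 2 remove [tujfk,eat] add [olwqy] -> 8 lines: admc eef olwqy rny oled ghmnj mptl nhjj
Hunk 2: at line 3 remove [rny,oled,ghmnj] add [fqyvm,vpj] -> 7 lines: admc eef olwqy fqyvm vpj mptl nhjj
Hunk 3: at line 1 remove [eef,olwqy,fqyvm] add [qhbl,gnil] -> 6 lines: admc qhbl gnil vpj mptl nhjj
Hunk 4: at line 3 remove [vpj] add [fqpjz] -> 6 lines: admc qhbl gnil fqpjz mptl nhjj
Hunk 5: at line 1 remove [gnil,fqpjz] add [cycye,uxr,pzo] -> 7 lines: admc qhbl cycye uxr pzo mptl nhjj
Final line 3: cycye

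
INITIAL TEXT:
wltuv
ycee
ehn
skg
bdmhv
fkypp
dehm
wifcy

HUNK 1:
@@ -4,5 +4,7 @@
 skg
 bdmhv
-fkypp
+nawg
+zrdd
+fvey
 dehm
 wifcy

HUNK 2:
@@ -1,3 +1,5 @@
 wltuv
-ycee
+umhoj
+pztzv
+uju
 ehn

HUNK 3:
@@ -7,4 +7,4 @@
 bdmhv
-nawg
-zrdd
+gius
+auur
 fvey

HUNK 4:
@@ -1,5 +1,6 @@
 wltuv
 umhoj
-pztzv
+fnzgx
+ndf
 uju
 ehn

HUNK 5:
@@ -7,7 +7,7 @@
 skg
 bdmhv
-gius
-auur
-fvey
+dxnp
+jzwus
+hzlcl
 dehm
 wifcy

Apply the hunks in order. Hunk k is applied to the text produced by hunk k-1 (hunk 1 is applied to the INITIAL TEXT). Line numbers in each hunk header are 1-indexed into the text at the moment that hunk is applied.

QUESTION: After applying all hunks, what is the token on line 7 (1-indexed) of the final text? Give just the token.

Hunk 1: at line 4 remove [fkypp] add [nawg,zrdd,fvey] -> 10 lines: wltuv ycee ehn skg bdmhv nawg zrdd fvey dehm wifcy
Hunk 2: at line 1 remove [ycee] add [umhoj,pztzv,uju] -> 12 lines: wltuv umhoj pztzv uju ehn skg bdmhv nawg zrdd fvey dehm wifcy
Hunk 3: at line 7 remove [nawg,zrdd] add [gius,auur] -> 12 lines: wltuv umhoj pztzv uju ehn skg bdmhv gius auur fvey dehm wifcy
Hunk 4: at line 1 remove [pztzv] add [fnzgx,ndf] -> 13 lines: wltuv umhoj fnzgx ndf uju ehn skg bdmhv gius auur fvey dehm wifcy
Hunk 5: at line 7 remove [gius,auur,fvey] add [dxnp,jzwus,hzlcl] -> 13 lines: wltuv umhoj fnzgx ndf uju ehn skg bdmhv dxnp jzwus hzlcl dehm wifcy
Final line 7: skg

Answer: skg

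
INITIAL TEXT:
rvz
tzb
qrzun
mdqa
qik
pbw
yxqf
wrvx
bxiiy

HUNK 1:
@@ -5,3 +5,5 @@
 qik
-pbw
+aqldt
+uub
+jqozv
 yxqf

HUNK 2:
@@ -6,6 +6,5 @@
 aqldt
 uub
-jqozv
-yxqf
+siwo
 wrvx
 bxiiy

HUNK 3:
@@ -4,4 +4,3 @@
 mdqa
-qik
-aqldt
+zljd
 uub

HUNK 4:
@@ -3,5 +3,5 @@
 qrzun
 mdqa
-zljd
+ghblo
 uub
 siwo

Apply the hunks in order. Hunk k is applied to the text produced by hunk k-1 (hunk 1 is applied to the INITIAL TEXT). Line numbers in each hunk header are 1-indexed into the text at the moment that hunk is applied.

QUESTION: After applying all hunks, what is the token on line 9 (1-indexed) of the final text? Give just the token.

Answer: bxiiy

Derivation:
Hunk 1: at line 5 remove [pbw] add [aqldt,uub,jqozv] -> 11 lines: rvz tzb qrzun mdqa qik aqldt uub jqozv yxqf wrvx bxiiy
Hunk 2: at line 6 remove [jqozv,yxqf] add [siwo] -> 10 lines: rvz tzb qrzun mdqa qik aqldt uub siwo wrvx bxiiy
Hunk 3: at line 4 remove [qik,aqldt] add [zljd] -> 9 lines: rvz tzb qrzun mdqa zljd uub siwo wrvx bxiiy
Hunk 4: at line 3 remove [zljd] add [ghblo] -> 9 lines: rvz tzb qrzun mdqa ghblo uub siwo wrvx bxiiy
Final line 9: bxiiy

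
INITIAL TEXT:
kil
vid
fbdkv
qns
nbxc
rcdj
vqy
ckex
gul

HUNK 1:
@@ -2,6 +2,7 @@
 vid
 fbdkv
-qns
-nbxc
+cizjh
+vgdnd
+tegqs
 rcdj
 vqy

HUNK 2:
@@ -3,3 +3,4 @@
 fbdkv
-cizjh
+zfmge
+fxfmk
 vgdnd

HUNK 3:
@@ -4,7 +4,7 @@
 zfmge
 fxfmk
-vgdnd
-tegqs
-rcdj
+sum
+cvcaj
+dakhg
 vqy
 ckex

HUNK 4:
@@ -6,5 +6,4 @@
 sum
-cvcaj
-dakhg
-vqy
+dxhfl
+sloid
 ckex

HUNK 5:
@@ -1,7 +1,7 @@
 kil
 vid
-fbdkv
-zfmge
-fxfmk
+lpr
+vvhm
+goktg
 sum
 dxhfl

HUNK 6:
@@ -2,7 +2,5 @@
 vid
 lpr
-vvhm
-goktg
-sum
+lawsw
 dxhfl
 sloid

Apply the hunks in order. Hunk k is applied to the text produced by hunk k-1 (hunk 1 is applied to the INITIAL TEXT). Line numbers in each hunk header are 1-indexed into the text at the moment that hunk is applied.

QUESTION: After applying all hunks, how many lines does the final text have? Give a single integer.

Hunk 1: at line 2 remove [qns,nbxc] add [cizjh,vgdnd,tegqs] -> 10 lines: kil vid fbdkv cizjh vgdnd tegqs rcdj vqy ckex gul
Hunk 2: at line 3 remove [cizjh] add [zfmge,fxfmk] -> 11 lines: kil vid fbdkv zfmge fxfmk vgdnd tegqs rcdj vqy ckex gul
Hunk 3: at line 4 remove [vgdnd,tegqs,rcdj] add [sum,cvcaj,dakhg] -> 11 lines: kil vid fbdkv zfmge fxfmk sum cvcaj dakhg vqy ckex gul
Hunk 4: at line 6 remove [cvcaj,dakhg,vqy] add [dxhfl,sloid] -> 10 lines: kil vid fbdkv zfmge fxfmk sum dxhfl sloid ckex gul
Hunk 5: at line 1 remove [fbdkv,zfmge,fxfmk] add [lpr,vvhm,goktg] -> 10 lines: kil vid lpr vvhm goktg sum dxhfl sloid ckex gul
Hunk 6: at line 2 remove [vvhm,goktg,sum] add [lawsw] -> 8 lines: kil vid lpr lawsw dxhfl sloid ckex gul
Final line count: 8

Answer: 8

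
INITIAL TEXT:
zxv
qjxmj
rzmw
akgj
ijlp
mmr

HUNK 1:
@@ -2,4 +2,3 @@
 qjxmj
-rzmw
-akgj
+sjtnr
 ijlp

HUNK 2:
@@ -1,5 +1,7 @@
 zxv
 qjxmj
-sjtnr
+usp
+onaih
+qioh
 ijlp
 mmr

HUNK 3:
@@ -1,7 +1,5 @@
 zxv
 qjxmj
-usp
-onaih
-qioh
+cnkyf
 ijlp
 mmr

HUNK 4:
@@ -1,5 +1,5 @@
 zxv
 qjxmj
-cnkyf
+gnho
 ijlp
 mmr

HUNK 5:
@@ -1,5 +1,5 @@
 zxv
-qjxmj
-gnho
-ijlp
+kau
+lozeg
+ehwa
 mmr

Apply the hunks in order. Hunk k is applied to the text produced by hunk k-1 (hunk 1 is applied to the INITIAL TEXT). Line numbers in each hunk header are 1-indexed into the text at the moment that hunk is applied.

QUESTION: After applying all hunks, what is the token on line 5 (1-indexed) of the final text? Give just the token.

Hunk 1: at line 2 remove [rzmw,akgj] add [sjtnr] -> 5 lines: zxv qjxmj sjtnr ijlp mmr
Hunk 2: at line 1 remove [sjtnr] add [usp,onaih,qioh] -> 7 lines: zxv qjxmj usp onaih qioh ijlp mmr
Hunk 3: at line 1 remove [usp,onaih,qioh] add [cnkyf] -> 5 lines: zxv qjxmj cnkyf ijlp mmr
Hunk 4: at line 1 remove [cnkyf] add [gnho] -> 5 lines: zxv qjxmj gnho ijlp mmr
Hunk 5: at line 1 remove [qjxmj,gnho,ijlp] add [kau,lozeg,ehwa] -> 5 lines: zxv kau lozeg ehwa mmr
Final line 5: mmr

Answer: mmr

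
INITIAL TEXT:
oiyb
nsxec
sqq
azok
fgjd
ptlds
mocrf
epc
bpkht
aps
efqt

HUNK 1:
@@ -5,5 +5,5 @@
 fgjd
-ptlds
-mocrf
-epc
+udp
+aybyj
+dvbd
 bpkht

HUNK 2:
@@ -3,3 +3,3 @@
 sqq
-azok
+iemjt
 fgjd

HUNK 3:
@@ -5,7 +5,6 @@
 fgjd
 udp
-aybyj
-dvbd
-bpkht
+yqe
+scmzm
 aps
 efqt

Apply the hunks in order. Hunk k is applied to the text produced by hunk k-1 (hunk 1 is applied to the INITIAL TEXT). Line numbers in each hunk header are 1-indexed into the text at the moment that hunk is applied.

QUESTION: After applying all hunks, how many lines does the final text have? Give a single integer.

Hunk 1: at line 5 remove [ptlds,mocrf,epc] add [udp,aybyj,dvbd] -> 11 lines: oiyb nsxec sqq azok fgjd udp aybyj dvbd bpkht aps efqt
Hunk 2: at line 3 remove [azok] add [iemjt] -> 11 lines: oiyb nsxec sqq iemjt fgjd udp aybyj dvbd bpkht aps efqt
Hunk 3: at line 5 remove [aybyj,dvbd,bpkht] add [yqe,scmzm] -> 10 lines: oiyb nsxec sqq iemjt fgjd udp yqe scmzm aps efqt
Final line count: 10

Answer: 10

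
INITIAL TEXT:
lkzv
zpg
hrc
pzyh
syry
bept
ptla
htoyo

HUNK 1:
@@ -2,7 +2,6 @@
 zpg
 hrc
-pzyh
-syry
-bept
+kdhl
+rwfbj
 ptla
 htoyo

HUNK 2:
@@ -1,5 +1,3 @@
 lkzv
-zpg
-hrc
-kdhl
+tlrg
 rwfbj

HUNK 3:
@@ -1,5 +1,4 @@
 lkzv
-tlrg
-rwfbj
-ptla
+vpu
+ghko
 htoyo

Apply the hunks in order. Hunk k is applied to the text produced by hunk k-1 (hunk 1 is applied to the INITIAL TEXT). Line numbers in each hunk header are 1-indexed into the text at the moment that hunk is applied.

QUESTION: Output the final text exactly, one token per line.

Hunk 1: at line 2 remove [pzyh,syry,bept] add [kdhl,rwfbj] -> 7 lines: lkzv zpg hrc kdhl rwfbj ptla htoyo
Hunk 2: at line 1 remove [zpg,hrc,kdhl] add [tlrg] -> 5 lines: lkzv tlrg rwfbj ptla htoyo
Hunk 3: at line 1 remove [tlrg,rwfbj,ptla] add [vpu,ghko] -> 4 lines: lkzv vpu ghko htoyo

Answer: lkzv
vpu
ghko
htoyo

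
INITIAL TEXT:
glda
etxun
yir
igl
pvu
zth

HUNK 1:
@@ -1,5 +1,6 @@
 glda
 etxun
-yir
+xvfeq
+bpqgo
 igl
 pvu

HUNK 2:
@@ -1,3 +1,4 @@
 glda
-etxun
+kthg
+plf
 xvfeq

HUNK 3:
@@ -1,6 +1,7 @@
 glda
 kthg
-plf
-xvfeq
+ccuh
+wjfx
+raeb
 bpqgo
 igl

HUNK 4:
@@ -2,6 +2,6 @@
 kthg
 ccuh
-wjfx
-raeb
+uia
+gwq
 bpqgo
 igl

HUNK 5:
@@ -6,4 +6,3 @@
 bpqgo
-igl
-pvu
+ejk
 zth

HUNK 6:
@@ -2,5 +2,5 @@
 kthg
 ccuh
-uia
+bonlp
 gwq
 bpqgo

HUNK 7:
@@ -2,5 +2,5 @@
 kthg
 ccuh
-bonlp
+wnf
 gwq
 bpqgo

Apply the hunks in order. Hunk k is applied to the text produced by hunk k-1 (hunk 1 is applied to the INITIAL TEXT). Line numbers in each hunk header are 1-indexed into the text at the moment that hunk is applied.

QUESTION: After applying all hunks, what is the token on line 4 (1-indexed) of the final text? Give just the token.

Answer: wnf

Derivation:
Hunk 1: at line 1 remove [yir] add [xvfeq,bpqgo] -> 7 lines: glda etxun xvfeq bpqgo igl pvu zth
Hunk 2: at line 1 remove [etxun] add [kthg,plf] -> 8 lines: glda kthg plf xvfeq bpqgo igl pvu zth
Hunk 3: at line 1 remove [plf,xvfeq] add [ccuh,wjfx,raeb] -> 9 lines: glda kthg ccuh wjfx raeb bpqgo igl pvu zth
Hunk 4: at line 2 remove [wjfx,raeb] add [uia,gwq] -> 9 lines: glda kthg ccuh uia gwq bpqgo igl pvu zth
Hunk 5: at line 6 remove [igl,pvu] add [ejk] -> 8 lines: glda kthg ccuh uia gwq bpqgo ejk zth
Hunk 6: at line 2 remove [uia] add [bonlp] -> 8 lines: glda kthg ccuh bonlp gwq bpqgo ejk zth
Hunk 7: at line 2 remove [bonlp] add [wnf] -> 8 lines: glda kthg ccuh wnf gwq bpqgo ejk zth
Final line 4: wnf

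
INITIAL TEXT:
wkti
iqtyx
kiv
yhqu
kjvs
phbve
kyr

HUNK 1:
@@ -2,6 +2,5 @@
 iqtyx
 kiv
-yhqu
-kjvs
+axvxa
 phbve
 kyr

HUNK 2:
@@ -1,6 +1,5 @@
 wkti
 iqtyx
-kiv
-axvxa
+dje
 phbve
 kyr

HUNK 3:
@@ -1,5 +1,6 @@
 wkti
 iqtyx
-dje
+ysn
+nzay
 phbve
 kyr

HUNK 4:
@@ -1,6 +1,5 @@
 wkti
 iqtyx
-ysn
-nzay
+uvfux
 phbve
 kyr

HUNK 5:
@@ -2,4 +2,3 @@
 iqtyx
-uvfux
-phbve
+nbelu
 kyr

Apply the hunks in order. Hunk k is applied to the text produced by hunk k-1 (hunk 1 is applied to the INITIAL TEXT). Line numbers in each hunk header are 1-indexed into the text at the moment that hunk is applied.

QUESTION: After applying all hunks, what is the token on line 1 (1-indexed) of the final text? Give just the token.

Hunk 1: at line 2 remove [yhqu,kjvs] add [axvxa] -> 6 lines: wkti iqtyx kiv axvxa phbve kyr
Hunk 2: at line 1 remove [kiv,axvxa] add [dje] -> 5 lines: wkti iqtyx dje phbve kyr
Hunk 3: at line 1 remove [dje] add [ysn,nzay] -> 6 lines: wkti iqtyx ysn nzay phbve kyr
Hunk 4: at line 1 remove [ysn,nzay] add [uvfux] -> 5 lines: wkti iqtyx uvfux phbve kyr
Hunk 5: at line 2 remove [uvfux,phbve] add [nbelu] -> 4 lines: wkti iqtyx nbelu kyr
Final line 1: wkti

Answer: wkti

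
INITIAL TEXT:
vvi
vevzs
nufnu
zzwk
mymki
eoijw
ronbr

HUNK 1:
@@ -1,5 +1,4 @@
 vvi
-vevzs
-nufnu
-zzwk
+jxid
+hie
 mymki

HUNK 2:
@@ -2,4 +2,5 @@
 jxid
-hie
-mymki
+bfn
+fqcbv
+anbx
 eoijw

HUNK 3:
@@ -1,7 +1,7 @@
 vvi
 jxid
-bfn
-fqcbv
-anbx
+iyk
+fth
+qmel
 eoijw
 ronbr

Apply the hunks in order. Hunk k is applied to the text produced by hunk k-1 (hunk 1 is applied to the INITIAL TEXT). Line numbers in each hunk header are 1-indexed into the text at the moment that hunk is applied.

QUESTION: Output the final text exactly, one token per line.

Hunk 1: at line 1 remove [vevzs,nufnu,zzwk] add [jxid,hie] -> 6 lines: vvi jxid hie mymki eoijw ronbr
Hunk 2: at line 2 remove [hie,mymki] add [bfn,fqcbv,anbx] -> 7 lines: vvi jxid bfn fqcbv anbx eoijw ronbr
Hunk 3: at line 1 remove [bfn,fqcbv,anbx] add [iyk,fth,qmel] -> 7 lines: vvi jxid iyk fth qmel eoijw ronbr

Answer: vvi
jxid
iyk
fth
qmel
eoijw
ronbr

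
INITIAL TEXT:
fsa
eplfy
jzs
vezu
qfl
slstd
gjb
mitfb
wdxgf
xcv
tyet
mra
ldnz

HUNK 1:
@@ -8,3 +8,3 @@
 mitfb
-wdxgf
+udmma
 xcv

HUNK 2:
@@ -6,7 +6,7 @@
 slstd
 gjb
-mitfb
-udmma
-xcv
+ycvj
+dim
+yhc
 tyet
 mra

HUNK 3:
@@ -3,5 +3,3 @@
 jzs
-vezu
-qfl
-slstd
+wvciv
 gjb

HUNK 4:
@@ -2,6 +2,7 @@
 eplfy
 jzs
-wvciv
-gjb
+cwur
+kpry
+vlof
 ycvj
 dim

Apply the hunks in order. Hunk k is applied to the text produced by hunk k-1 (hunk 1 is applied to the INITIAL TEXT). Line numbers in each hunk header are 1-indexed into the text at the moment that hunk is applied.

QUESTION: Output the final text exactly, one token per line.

Hunk 1: at line 8 remove [wdxgf] add [udmma] -> 13 lines: fsa eplfy jzs vezu qfl slstd gjb mitfb udmma xcv tyet mra ldnz
Hunk 2: at line 6 remove [mitfb,udmma,xcv] add [ycvj,dim,yhc] -> 13 lines: fsa eplfy jzs vezu qfl slstd gjb ycvj dim yhc tyet mra ldnz
Hunk 3: at line 3 remove [vezu,qfl,slstd] add [wvciv] -> 11 lines: fsa eplfy jzs wvciv gjb ycvj dim yhc tyet mra ldnz
Hunk 4: at line 2 remove [wvciv,gjb] add [cwur,kpry,vlof] -> 12 lines: fsa eplfy jzs cwur kpry vlof ycvj dim yhc tyet mra ldnz

Answer: fsa
eplfy
jzs
cwur
kpry
vlof
ycvj
dim
yhc
tyet
mra
ldnz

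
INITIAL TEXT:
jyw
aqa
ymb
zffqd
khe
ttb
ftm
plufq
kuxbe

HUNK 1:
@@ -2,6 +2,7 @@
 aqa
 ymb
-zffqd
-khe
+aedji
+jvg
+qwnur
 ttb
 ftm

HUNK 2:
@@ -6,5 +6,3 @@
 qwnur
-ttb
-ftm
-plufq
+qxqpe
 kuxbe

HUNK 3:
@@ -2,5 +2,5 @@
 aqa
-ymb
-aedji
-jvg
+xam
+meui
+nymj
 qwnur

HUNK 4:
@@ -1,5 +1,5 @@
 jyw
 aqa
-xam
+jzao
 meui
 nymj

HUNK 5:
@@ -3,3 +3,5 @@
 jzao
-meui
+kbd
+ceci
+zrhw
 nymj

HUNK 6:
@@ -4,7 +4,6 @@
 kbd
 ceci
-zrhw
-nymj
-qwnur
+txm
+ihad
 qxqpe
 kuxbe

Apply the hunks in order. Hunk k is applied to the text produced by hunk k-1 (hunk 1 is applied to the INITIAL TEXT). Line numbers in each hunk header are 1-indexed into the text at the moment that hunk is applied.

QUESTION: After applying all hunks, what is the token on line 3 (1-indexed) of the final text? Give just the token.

Answer: jzao

Derivation:
Hunk 1: at line 2 remove [zffqd,khe] add [aedji,jvg,qwnur] -> 10 lines: jyw aqa ymb aedji jvg qwnur ttb ftm plufq kuxbe
Hunk 2: at line 6 remove [ttb,ftm,plufq] add [qxqpe] -> 8 lines: jyw aqa ymb aedji jvg qwnur qxqpe kuxbe
Hunk 3: at line 2 remove [ymb,aedji,jvg] add [xam,meui,nymj] -> 8 lines: jyw aqa xam meui nymj qwnur qxqpe kuxbe
Hunk 4: at line 1 remove [xam] add [jzao] -> 8 lines: jyw aqa jzao meui nymj qwnur qxqpe kuxbe
Hunk 5: at line 3 remove [meui] add [kbd,ceci,zrhw] -> 10 lines: jyw aqa jzao kbd ceci zrhw nymj qwnur qxqpe kuxbe
Hunk 6: at line 4 remove [zrhw,nymj,qwnur] add [txm,ihad] -> 9 lines: jyw aqa jzao kbd ceci txm ihad qxqpe kuxbe
Final line 3: jzao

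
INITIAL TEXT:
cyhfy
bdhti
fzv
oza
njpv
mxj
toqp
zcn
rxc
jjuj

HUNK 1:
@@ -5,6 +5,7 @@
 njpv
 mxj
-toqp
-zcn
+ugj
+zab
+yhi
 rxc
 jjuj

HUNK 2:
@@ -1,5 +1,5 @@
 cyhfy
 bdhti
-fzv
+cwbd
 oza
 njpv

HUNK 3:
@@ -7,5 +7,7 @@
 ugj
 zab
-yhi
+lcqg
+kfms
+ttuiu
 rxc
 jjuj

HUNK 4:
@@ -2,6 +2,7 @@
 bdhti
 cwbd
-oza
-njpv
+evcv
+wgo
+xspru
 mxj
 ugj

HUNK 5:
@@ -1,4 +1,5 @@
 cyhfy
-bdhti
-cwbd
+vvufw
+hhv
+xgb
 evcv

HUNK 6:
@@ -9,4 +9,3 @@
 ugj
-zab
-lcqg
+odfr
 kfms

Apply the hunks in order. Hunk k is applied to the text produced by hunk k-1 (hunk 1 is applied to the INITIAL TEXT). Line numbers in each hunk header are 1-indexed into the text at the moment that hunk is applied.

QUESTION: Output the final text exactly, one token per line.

Hunk 1: at line 5 remove [toqp,zcn] add [ugj,zab,yhi] -> 11 lines: cyhfy bdhti fzv oza njpv mxj ugj zab yhi rxc jjuj
Hunk 2: at line 1 remove [fzv] add [cwbd] -> 11 lines: cyhfy bdhti cwbd oza njpv mxj ugj zab yhi rxc jjuj
Hunk 3: at line 7 remove [yhi] add [lcqg,kfms,ttuiu] -> 13 lines: cyhfy bdhti cwbd oza njpv mxj ugj zab lcqg kfms ttuiu rxc jjuj
Hunk 4: at line 2 remove [oza,njpv] add [evcv,wgo,xspru] -> 14 lines: cyhfy bdhti cwbd evcv wgo xspru mxj ugj zab lcqg kfms ttuiu rxc jjuj
Hunk 5: at line 1 remove [bdhti,cwbd] add [vvufw,hhv,xgb] -> 15 lines: cyhfy vvufw hhv xgb evcv wgo xspru mxj ugj zab lcqg kfms ttuiu rxc jjuj
Hunk 6: at line 9 remove [zab,lcqg] add [odfr] -> 14 lines: cyhfy vvufw hhv xgb evcv wgo xspru mxj ugj odfr kfms ttuiu rxc jjuj

Answer: cyhfy
vvufw
hhv
xgb
evcv
wgo
xspru
mxj
ugj
odfr
kfms
ttuiu
rxc
jjuj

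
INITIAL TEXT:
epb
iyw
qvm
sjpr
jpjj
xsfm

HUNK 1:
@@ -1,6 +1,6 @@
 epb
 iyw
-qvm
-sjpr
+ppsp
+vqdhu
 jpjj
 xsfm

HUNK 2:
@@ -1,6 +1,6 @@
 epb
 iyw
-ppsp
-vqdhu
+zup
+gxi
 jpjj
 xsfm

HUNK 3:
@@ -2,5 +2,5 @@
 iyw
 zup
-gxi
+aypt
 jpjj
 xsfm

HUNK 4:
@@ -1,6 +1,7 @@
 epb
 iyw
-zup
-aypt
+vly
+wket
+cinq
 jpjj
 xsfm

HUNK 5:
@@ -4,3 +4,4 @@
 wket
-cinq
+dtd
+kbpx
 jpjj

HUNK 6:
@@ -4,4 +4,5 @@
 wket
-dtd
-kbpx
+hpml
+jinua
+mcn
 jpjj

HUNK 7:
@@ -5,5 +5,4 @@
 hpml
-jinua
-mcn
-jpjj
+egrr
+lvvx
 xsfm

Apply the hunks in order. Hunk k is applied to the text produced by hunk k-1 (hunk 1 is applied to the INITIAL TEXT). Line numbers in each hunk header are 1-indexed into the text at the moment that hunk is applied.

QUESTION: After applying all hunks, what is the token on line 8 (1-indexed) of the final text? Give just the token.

Hunk 1: at line 1 remove [qvm,sjpr] add [ppsp,vqdhu] -> 6 lines: epb iyw ppsp vqdhu jpjj xsfm
Hunk 2: at line 1 remove [ppsp,vqdhu] add [zup,gxi] -> 6 lines: epb iyw zup gxi jpjj xsfm
Hunk 3: at line 2 remove [gxi] add [aypt] -> 6 lines: epb iyw zup aypt jpjj xsfm
Hunk 4: at line 1 remove [zup,aypt] add [vly,wket,cinq] -> 7 lines: epb iyw vly wket cinq jpjj xsfm
Hunk 5: at line 4 remove [cinq] add [dtd,kbpx] -> 8 lines: epb iyw vly wket dtd kbpx jpjj xsfm
Hunk 6: at line 4 remove [dtd,kbpx] add [hpml,jinua,mcn] -> 9 lines: epb iyw vly wket hpml jinua mcn jpjj xsfm
Hunk 7: at line 5 remove [jinua,mcn,jpjj] add [egrr,lvvx] -> 8 lines: epb iyw vly wket hpml egrr lvvx xsfm
Final line 8: xsfm

Answer: xsfm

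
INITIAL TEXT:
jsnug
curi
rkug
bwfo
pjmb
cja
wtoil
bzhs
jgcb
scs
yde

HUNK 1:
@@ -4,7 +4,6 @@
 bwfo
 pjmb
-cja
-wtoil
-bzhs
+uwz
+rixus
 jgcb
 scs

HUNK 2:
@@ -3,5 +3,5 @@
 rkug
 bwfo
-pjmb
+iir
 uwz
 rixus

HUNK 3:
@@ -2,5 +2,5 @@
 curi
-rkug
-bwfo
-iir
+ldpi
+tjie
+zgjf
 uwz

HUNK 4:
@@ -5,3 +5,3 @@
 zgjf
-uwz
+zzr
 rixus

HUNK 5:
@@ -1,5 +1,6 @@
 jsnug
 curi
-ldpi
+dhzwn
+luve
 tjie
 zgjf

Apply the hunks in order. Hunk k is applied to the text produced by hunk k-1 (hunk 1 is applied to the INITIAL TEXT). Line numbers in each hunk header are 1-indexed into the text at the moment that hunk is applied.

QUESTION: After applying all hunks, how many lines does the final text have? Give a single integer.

Hunk 1: at line 4 remove [cja,wtoil,bzhs] add [uwz,rixus] -> 10 lines: jsnug curi rkug bwfo pjmb uwz rixus jgcb scs yde
Hunk 2: at line 3 remove [pjmb] add [iir] -> 10 lines: jsnug curi rkug bwfo iir uwz rixus jgcb scs yde
Hunk 3: at line 2 remove [rkug,bwfo,iir] add [ldpi,tjie,zgjf] -> 10 lines: jsnug curi ldpi tjie zgjf uwz rixus jgcb scs yde
Hunk 4: at line 5 remove [uwz] add [zzr] -> 10 lines: jsnug curi ldpi tjie zgjf zzr rixus jgcb scs yde
Hunk 5: at line 1 remove [ldpi] add [dhzwn,luve] -> 11 lines: jsnug curi dhzwn luve tjie zgjf zzr rixus jgcb scs yde
Final line count: 11

Answer: 11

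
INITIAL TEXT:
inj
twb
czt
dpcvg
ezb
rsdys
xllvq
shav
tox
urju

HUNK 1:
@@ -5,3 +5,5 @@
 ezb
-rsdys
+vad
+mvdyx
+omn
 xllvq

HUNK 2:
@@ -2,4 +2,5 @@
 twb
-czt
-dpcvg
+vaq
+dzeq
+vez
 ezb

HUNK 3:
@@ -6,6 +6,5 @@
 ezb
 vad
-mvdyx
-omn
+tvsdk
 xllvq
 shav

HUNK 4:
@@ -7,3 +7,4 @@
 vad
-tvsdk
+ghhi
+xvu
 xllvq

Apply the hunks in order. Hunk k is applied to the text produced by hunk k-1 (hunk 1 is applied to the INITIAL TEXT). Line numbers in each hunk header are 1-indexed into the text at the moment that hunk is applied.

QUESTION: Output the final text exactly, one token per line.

Answer: inj
twb
vaq
dzeq
vez
ezb
vad
ghhi
xvu
xllvq
shav
tox
urju

Derivation:
Hunk 1: at line 5 remove [rsdys] add [vad,mvdyx,omn] -> 12 lines: inj twb czt dpcvg ezb vad mvdyx omn xllvq shav tox urju
Hunk 2: at line 2 remove [czt,dpcvg] add [vaq,dzeq,vez] -> 13 lines: inj twb vaq dzeq vez ezb vad mvdyx omn xllvq shav tox urju
Hunk 3: at line 6 remove [mvdyx,omn] add [tvsdk] -> 12 lines: inj twb vaq dzeq vez ezb vad tvsdk xllvq shav tox urju
Hunk 4: at line 7 remove [tvsdk] add [ghhi,xvu] -> 13 lines: inj twb vaq dzeq vez ezb vad ghhi xvu xllvq shav tox urju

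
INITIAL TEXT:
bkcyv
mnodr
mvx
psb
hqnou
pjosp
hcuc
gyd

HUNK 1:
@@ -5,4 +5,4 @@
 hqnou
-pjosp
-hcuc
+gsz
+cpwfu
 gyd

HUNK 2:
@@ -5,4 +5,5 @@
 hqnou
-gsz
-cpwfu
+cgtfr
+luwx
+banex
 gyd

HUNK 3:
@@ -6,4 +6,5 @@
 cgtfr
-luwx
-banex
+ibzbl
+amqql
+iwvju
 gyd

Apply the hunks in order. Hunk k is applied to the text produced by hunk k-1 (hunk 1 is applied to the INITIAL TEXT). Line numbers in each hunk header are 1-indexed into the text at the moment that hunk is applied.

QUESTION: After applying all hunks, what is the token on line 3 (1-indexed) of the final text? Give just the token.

Answer: mvx

Derivation:
Hunk 1: at line 5 remove [pjosp,hcuc] add [gsz,cpwfu] -> 8 lines: bkcyv mnodr mvx psb hqnou gsz cpwfu gyd
Hunk 2: at line 5 remove [gsz,cpwfu] add [cgtfr,luwx,banex] -> 9 lines: bkcyv mnodr mvx psb hqnou cgtfr luwx banex gyd
Hunk 3: at line 6 remove [luwx,banex] add [ibzbl,amqql,iwvju] -> 10 lines: bkcyv mnodr mvx psb hqnou cgtfr ibzbl amqql iwvju gyd
Final line 3: mvx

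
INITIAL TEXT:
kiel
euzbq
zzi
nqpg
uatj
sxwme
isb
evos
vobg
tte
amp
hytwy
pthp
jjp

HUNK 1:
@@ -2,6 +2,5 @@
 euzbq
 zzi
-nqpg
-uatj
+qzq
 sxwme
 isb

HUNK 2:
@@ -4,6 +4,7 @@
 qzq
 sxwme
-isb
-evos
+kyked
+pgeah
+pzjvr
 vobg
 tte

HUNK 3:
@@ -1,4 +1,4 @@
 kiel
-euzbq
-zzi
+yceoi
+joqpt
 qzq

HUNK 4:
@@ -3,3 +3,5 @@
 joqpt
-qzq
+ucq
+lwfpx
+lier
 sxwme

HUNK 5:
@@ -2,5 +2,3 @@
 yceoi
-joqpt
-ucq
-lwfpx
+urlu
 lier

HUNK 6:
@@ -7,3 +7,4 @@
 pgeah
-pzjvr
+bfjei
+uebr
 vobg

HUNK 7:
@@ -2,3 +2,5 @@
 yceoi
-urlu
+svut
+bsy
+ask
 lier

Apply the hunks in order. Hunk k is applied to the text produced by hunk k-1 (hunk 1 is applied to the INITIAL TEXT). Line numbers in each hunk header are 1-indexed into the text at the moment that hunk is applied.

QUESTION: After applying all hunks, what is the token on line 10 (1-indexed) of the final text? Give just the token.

Hunk 1: at line 2 remove [nqpg,uatj] add [qzq] -> 13 lines: kiel euzbq zzi qzq sxwme isb evos vobg tte amp hytwy pthp jjp
Hunk 2: at line 4 remove [isb,evos] add [kyked,pgeah,pzjvr] -> 14 lines: kiel euzbq zzi qzq sxwme kyked pgeah pzjvr vobg tte amp hytwy pthp jjp
Hunk 3: at line 1 remove [euzbq,zzi] add [yceoi,joqpt] -> 14 lines: kiel yceoi joqpt qzq sxwme kyked pgeah pzjvr vobg tte amp hytwy pthp jjp
Hunk 4: at line 3 remove [qzq] add [ucq,lwfpx,lier] -> 16 lines: kiel yceoi joqpt ucq lwfpx lier sxwme kyked pgeah pzjvr vobg tte amp hytwy pthp jjp
Hunk 5: at line 2 remove [joqpt,ucq,lwfpx] add [urlu] -> 14 lines: kiel yceoi urlu lier sxwme kyked pgeah pzjvr vobg tte amp hytwy pthp jjp
Hunk 6: at line 7 remove [pzjvr] add [bfjei,uebr] -> 15 lines: kiel yceoi urlu lier sxwme kyked pgeah bfjei uebr vobg tte amp hytwy pthp jjp
Hunk 7: at line 2 remove [urlu] add [svut,bsy,ask] -> 17 lines: kiel yceoi svut bsy ask lier sxwme kyked pgeah bfjei uebr vobg tte amp hytwy pthp jjp
Final line 10: bfjei

Answer: bfjei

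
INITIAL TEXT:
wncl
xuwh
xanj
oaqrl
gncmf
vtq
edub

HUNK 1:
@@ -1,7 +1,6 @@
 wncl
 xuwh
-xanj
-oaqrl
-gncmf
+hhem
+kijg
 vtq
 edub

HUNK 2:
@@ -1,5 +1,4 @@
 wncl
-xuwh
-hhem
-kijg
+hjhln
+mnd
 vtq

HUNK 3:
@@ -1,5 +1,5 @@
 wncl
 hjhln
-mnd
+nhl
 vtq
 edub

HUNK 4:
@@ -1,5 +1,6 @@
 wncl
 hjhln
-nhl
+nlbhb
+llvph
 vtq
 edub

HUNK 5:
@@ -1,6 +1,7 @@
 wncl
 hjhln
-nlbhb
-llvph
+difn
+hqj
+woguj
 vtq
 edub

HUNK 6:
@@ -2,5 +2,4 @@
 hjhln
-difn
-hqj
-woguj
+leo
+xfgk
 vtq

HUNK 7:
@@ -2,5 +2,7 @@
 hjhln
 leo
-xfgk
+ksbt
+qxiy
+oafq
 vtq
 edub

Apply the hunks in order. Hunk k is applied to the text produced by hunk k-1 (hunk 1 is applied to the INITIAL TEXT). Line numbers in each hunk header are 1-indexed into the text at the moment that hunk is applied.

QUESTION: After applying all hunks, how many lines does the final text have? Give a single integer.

Hunk 1: at line 1 remove [xanj,oaqrl,gncmf] add [hhem,kijg] -> 6 lines: wncl xuwh hhem kijg vtq edub
Hunk 2: at line 1 remove [xuwh,hhem,kijg] add [hjhln,mnd] -> 5 lines: wncl hjhln mnd vtq edub
Hunk 3: at line 1 remove [mnd] add [nhl] -> 5 lines: wncl hjhln nhl vtq edub
Hunk 4: at line 1 remove [nhl] add [nlbhb,llvph] -> 6 lines: wncl hjhln nlbhb llvph vtq edub
Hunk 5: at line 1 remove [nlbhb,llvph] add [difn,hqj,woguj] -> 7 lines: wncl hjhln difn hqj woguj vtq edub
Hunk 6: at line 2 remove [difn,hqj,woguj] add [leo,xfgk] -> 6 lines: wncl hjhln leo xfgk vtq edub
Hunk 7: at line 2 remove [xfgk] add [ksbt,qxiy,oafq] -> 8 lines: wncl hjhln leo ksbt qxiy oafq vtq edub
Final line count: 8

Answer: 8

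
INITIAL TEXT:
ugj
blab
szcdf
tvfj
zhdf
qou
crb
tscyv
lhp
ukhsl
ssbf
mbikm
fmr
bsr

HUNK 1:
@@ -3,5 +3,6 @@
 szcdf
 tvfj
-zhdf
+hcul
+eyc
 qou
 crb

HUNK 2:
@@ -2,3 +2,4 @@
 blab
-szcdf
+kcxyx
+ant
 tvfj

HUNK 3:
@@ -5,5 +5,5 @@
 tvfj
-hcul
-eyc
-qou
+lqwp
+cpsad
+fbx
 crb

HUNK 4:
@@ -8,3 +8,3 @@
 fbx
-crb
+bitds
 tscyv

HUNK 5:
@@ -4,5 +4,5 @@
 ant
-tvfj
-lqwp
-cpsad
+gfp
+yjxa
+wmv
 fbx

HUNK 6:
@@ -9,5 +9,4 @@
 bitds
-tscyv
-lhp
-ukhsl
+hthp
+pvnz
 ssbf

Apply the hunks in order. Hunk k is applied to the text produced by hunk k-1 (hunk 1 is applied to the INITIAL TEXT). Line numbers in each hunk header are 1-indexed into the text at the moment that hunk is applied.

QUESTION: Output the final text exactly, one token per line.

Answer: ugj
blab
kcxyx
ant
gfp
yjxa
wmv
fbx
bitds
hthp
pvnz
ssbf
mbikm
fmr
bsr

Derivation:
Hunk 1: at line 3 remove [zhdf] add [hcul,eyc] -> 15 lines: ugj blab szcdf tvfj hcul eyc qou crb tscyv lhp ukhsl ssbf mbikm fmr bsr
Hunk 2: at line 2 remove [szcdf] add [kcxyx,ant] -> 16 lines: ugj blab kcxyx ant tvfj hcul eyc qou crb tscyv lhp ukhsl ssbf mbikm fmr bsr
Hunk 3: at line 5 remove [hcul,eyc,qou] add [lqwp,cpsad,fbx] -> 16 lines: ugj blab kcxyx ant tvfj lqwp cpsad fbx crb tscyv lhp ukhsl ssbf mbikm fmr bsr
Hunk 4: at line 8 remove [crb] add [bitds] -> 16 lines: ugj blab kcxyx ant tvfj lqwp cpsad fbx bitds tscyv lhp ukhsl ssbf mbikm fmr bsr
Hunk 5: at line 4 remove [tvfj,lqwp,cpsad] add [gfp,yjxa,wmv] -> 16 lines: ugj blab kcxyx ant gfp yjxa wmv fbx bitds tscyv lhp ukhsl ssbf mbikm fmr bsr
Hunk 6: at line 9 remove [tscyv,lhp,ukhsl] add [hthp,pvnz] -> 15 lines: ugj blab kcxyx ant gfp yjxa wmv fbx bitds hthp pvnz ssbf mbikm fmr bsr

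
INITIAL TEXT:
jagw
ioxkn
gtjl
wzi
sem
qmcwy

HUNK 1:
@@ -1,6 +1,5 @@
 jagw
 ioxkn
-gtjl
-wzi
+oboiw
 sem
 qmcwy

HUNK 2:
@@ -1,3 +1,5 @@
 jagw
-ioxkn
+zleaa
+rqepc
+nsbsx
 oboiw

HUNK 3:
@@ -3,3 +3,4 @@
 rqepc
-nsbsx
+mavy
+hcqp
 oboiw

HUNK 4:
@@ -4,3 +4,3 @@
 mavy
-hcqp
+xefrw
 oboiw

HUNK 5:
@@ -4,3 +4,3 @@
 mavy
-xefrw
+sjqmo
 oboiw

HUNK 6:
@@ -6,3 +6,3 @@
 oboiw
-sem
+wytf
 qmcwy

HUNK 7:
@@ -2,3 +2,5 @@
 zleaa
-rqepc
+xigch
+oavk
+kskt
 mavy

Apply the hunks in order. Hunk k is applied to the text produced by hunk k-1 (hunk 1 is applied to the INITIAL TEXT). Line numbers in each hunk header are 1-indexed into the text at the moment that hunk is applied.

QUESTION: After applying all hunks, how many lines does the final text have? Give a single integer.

Answer: 10

Derivation:
Hunk 1: at line 1 remove [gtjl,wzi] add [oboiw] -> 5 lines: jagw ioxkn oboiw sem qmcwy
Hunk 2: at line 1 remove [ioxkn] add [zleaa,rqepc,nsbsx] -> 7 lines: jagw zleaa rqepc nsbsx oboiw sem qmcwy
Hunk 3: at line 3 remove [nsbsx] add [mavy,hcqp] -> 8 lines: jagw zleaa rqepc mavy hcqp oboiw sem qmcwy
Hunk 4: at line 4 remove [hcqp] add [xefrw] -> 8 lines: jagw zleaa rqepc mavy xefrw oboiw sem qmcwy
Hunk 5: at line 4 remove [xefrw] add [sjqmo] -> 8 lines: jagw zleaa rqepc mavy sjqmo oboiw sem qmcwy
Hunk 6: at line 6 remove [sem] add [wytf] -> 8 lines: jagw zleaa rqepc mavy sjqmo oboiw wytf qmcwy
Hunk 7: at line 2 remove [rqepc] add [xigch,oavk,kskt] -> 10 lines: jagw zleaa xigch oavk kskt mavy sjqmo oboiw wytf qmcwy
Final line count: 10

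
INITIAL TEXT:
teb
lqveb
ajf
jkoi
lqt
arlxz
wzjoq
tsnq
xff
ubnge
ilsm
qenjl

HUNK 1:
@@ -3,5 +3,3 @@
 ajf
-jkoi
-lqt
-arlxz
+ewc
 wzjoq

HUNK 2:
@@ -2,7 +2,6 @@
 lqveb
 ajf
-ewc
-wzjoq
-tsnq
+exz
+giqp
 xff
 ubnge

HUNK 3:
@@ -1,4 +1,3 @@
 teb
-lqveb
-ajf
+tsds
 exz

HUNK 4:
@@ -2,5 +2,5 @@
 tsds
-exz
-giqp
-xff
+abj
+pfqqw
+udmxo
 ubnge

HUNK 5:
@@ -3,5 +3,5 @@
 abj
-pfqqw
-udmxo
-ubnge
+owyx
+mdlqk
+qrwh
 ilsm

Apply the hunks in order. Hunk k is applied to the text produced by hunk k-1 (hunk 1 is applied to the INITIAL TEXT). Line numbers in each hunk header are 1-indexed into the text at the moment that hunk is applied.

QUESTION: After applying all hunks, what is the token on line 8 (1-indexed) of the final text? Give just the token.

Answer: qenjl

Derivation:
Hunk 1: at line 3 remove [jkoi,lqt,arlxz] add [ewc] -> 10 lines: teb lqveb ajf ewc wzjoq tsnq xff ubnge ilsm qenjl
Hunk 2: at line 2 remove [ewc,wzjoq,tsnq] add [exz,giqp] -> 9 lines: teb lqveb ajf exz giqp xff ubnge ilsm qenjl
Hunk 3: at line 1 remove [lqveb,ajf] add [tsds] -> 8 lines: teb tsds exz giqp xff ubnge ilsm qenjl
Hunk 4: at line 2 remove [exz,giqp,xff] add [abj,pfqqw,udmxo] -> 8 lines: teb tsds abj pfqqw udmxo ubnge ilsm qenjl
Hunk 5: at line 3 remove [pfqqw,udmxo,ubnge] add [owyx,mdlqk,qrwh] -> 8 lines: teb tsds abj owyx mdlqk qrwh ilsm qenjl
Final line 8: qenjl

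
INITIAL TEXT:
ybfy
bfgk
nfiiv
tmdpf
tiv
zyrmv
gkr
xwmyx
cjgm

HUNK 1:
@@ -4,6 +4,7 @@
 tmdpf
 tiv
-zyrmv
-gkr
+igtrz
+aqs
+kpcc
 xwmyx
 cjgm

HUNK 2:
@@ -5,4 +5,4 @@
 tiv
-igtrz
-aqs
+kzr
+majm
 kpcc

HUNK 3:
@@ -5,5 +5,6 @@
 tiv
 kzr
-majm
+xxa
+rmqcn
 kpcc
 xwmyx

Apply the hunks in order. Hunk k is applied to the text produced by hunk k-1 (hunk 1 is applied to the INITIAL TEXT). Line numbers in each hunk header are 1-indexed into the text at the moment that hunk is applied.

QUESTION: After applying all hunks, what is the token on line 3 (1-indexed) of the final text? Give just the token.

Hunk 1: at line 4 remove [zyrmv,gkr] add [igtrz,aqs,kpcc] -> 10 lines: ybfy bfgk nfiiv tmdpf tiv igtrz aqs kpcc xwmyx cjgm
Hunk 2: at line 5 remove [igtrz,aqs] add [kzr,majm] -> 10 lines: ybfy bfgk nfiiv tmdpf tiv kzr majm kpcc xwmyx cjgm
Hunk 3: at line 5 remove [majm] add [xxa,rmqcn] -> 11 lines: ybfy bfgk nfiiv tmdpf tiv kzr xxa rmqcn kpcc xwmyx cjgm
Final line 3: nfiiv

Answer: nfiiv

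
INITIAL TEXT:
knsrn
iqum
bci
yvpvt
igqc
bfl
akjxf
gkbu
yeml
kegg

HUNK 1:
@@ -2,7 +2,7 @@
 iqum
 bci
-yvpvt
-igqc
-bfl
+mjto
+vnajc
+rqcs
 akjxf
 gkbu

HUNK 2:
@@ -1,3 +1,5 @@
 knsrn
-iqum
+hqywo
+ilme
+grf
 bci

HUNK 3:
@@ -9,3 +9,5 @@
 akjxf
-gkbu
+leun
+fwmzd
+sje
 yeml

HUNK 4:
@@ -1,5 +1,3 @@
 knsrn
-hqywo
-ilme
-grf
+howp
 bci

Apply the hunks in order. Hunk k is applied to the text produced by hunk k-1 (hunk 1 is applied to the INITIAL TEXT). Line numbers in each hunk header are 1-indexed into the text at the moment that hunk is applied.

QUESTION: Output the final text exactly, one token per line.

Answer: knsrn
howp
bci
mjto
vnajc
rqcs
akjxf
leun
fwmzd
sje
yeml
kegg

Derivation:
Hunk 1: at line 2 remove [yvpvt,igqc,bfl] add [mjto,vnajc,rqcs] -> 10 lines: knsrn iqum bci mjto vnajc rqcs akjxf gkbu yeml kegg
Hunk 2: at line 1 remove [iqum] add [hqywo,ilme,grf] -> 12 lines: knsrn hqywo ilme grf bci mjto vnajc rqcs akjxf gkbu yeml kegg
Hunk 3: at line 9 remove [gkbu] add [leun,fwmzd,sje] -> 14 lines: knsrn hqywo ilme grf bci mjto vnajc rqcs akjxf leun fwmzd sje yeml kegg
Hunk 4: at line 1 remove [hqywo,ilme,grf] add [howp] -> 12 lines: knsrn howp bci mjto vnajc rqcs akjxf leun fwmzd sje yeml kegg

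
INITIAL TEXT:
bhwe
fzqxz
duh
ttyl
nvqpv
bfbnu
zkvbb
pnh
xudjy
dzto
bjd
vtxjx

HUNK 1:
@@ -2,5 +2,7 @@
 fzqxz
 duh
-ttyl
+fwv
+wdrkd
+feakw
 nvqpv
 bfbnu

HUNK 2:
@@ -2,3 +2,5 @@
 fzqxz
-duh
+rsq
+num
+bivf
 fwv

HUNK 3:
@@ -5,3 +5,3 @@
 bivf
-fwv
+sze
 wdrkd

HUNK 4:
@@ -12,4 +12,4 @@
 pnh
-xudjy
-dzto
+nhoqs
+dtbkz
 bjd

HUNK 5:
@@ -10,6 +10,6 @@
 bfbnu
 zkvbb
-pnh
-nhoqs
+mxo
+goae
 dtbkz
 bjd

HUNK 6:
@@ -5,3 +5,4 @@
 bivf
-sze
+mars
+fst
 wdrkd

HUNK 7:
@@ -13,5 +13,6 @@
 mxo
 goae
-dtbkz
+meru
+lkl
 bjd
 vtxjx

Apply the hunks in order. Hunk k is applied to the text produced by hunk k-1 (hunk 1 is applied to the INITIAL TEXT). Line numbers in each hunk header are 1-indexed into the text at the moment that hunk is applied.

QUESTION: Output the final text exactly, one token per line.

Hunk 1: at line 2 remove [ttyl] add [fwv,wdrkd,feakw] -> 14 lines: bhwe fzqxz duh fwv wdrkd feakw nvqpv bfbnu zkvbb pnh xudjy dzto bjd vtxjx
Hunk 2: at line 2 remove [duh] add [rsq,num,bivf] -> 16 lines: bhwe fzqxz rsq num bivf fwv wdrkd feakw nvqpv bfbnu zkvbb pnh xudjy dzto bjd vtxjx
Hunk 3: at line 5 remove [fwv] add [sze] -> 16 lines: bhwe fzqxz rsq num bivf sze wdrkd feakw nvqpv bfbnu zkvbb pnh xudjy dzto bjd vtxjx
Hunk 4: at line 12 remove [xudjy,dzto] add [nhoqs,dtbkz] -> 16 lines: bhwe fzqxz rsq num bivf sze wdrkd feakw nvqpv bfbnu zkvbb pnh nhoqs dtbkz bjd vtxjx
Hunk 5: at line 10 remove [pnh,nhoqs] add [mxo,goae] -> 16 lines: bhwe fzqxz rsq num bivf sze wdrkd feakw nvqpv bfbnu zkvbb mxo goae dtbkz bjd vtxjx
Hunk 6: at line 5 remove [sze] add [mars,fst] -> 17 lines: bhwe fzqxz rsq num bivf mars fst wdrkd feakw nvqpv bfbnu zkvbb mxo goae dtbkz bjd vtxjx
Hunk 7: at line 13 remove [dtbkz] add [meru,lkl] -> 18 lines: bhwe fzqxz rsq num bivf mars fst wdrkd feakw nvqpv bfbnu zkvbb mxo goae meru lkl bjd vtxjx

Answer: bhwe
fzqxz
rsq
num
bivf
mars
fst
wdrkd
feakw
nvqpv
bfbnu
zkvbb
mxo
goae
meru
lkl
bjd
vtxjx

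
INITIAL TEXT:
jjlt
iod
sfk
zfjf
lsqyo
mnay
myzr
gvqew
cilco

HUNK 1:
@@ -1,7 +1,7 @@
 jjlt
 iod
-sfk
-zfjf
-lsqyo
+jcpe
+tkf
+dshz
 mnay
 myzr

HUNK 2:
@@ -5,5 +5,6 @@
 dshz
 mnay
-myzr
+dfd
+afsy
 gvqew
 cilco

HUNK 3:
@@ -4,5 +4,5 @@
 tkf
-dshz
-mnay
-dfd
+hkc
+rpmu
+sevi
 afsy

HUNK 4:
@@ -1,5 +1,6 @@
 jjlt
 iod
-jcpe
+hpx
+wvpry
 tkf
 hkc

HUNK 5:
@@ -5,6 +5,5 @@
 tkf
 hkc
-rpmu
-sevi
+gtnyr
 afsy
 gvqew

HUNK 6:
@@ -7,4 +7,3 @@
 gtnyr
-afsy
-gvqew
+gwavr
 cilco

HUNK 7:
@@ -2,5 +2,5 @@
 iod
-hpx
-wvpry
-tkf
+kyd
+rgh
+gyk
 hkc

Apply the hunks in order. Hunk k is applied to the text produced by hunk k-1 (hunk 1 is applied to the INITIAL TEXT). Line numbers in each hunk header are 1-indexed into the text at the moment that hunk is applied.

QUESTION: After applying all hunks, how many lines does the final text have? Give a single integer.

Answer: 9

Derivation:
Hunk 1: at line 1 remove [sfk,zfjf,lsqyo] add [jcpe,tkf,dshz] -> 9 lines: jjlt iod jcpe tkf dshz mnay myzr gvqew cilco
Hunk 2: at line 5 remove [myzr] add [dfd,afsy] -> 10 lines: jjlt iod jcpe tkf dshz mnay dfd afsy gvqew cilco
Hunk 3: at line 4 remove [dshz,mnay,dfd] add [hkc,rpmu,sevi] -> 10 lines: jjlt iod jcpe tkf hkc rpmu sevi afsy gvqew cilco
Hunk 4: at line 1 remove [jcpe] add [hpx,wvpry] -> 11 lines: jjlt iod hpx wvpry tkf hkc rpmu sevi afsy gvqew cilco
Hunk 5: at line 5 remove [rpmu,sevi] add [gtnyr] -> 10 lines: jjlt iod hpx wvpry tkf hkc gtnyr afsy gvqew cilco
Hunk 6: at line 7 remove [afsy,gvqew] add [gwavr] -> 9 lines: jjlt iod hpx wvpry tkf hkc gtnyr gwavr cilco
Hunk 7: at line 2 remove [hpx,wvpry,tkf] add [kyd,rgh,gyk] -> 9 lines: jjlt iod kyd rgh gyk hkc gtnyr gwavr cilco
Final line count: 9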